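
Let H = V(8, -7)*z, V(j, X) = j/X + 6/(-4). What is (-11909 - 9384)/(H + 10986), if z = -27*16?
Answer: -149051/84894 ≈ -1.7557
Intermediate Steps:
z = -432
V(j, X) = -3/2 + j/X (V(j, X) = j/X + 6*(-¼) = j/X - 3/2 = -3/2 + j/X)
H = 7992/7 (H = (-3/2 + 8/(-7))*(-432) = (-3/2 + 8*(-⅐))*(-432) = (-3/2 - 8/7)*(-432) = -37/14*(-432) = 7992/7 ≈ 1141.7)
(-11909 - 9384)/(H + 10986) = (-11909 - 9384)/(7992/7 + 10986) = -21293/84894/7 = -21293*7/84894 = -149051/84894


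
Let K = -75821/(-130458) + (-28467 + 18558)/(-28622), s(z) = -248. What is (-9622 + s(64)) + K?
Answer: -9212702487284/933492219 ≈ -9869.1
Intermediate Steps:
K = 865714246/933492219 (K = -75821*(-1/130458) - 9909*(-1/28622) = 75821/130458 + 9909/28622 = 865714246/933492219 ≈ 0.92739)
(-9622 + s(64)) + K = (-9622 - 248) + 865714246/933492219 = -9870 + 865714246/933492219 = -9212702487284/933492219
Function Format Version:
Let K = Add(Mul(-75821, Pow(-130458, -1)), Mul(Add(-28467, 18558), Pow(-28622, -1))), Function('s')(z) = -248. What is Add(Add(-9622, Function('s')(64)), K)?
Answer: Rational(-9212702487284, 933492219) ≈ -9869.1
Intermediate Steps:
K = Rational(865714246, 933492219) (K = Add(Mul(-75821, Rational(-1, 130458)), Mul(-9909, Rational(-1, 28622))) = Add(Rational(75821, 130458), Rational(9909, 28622)) = Rational(865714246, 933492219) ≈ 0.92739)
Add(Add(-9622, Function('s')(64)), K) = Add(Add(-9622, -248), Rational(865714246, 933492219)) = Add(-9870, Rational(865714246, 933492219)) = Rational(-9212702487284, 933492219)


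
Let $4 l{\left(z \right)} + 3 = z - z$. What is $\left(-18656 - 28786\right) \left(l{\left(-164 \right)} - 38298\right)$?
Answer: $\frac{3633938595}{2} \approx 1.817 \cdot 10^{9}$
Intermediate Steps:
$l{\left(z \right)} = - \frac{3}{4}$ ($l{\left(z \right)} = - \frac{3}{4} + \frac{z - z}{4} = - \frac{3}{4} + \frac{1}{4} \cdot 0 = - \frac{3}{4} + 0 = - \frac{3}{4}$)
$\left(-18656 - 28786\right) \left(l{\left(-164 \right)} - 38298\right) = \left(-18656 - 28786\right) \left(- \frac{3}{4} - 38298\right) = \left(-47442\right) \left(- \frac{153195}{4}\right) = \frac{3633938595}{2}$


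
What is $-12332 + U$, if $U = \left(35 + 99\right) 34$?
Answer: $-7776$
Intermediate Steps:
$U = 4556$ ($U = 134 \cdot 34 = 4556$)
$-12332 + U = -12332 + 4556 = -7776$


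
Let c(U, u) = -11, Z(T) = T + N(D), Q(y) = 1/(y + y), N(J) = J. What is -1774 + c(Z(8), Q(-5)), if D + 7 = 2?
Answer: -1785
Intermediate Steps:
D = -5 (D = -7 + 2 = -5)
Q(y) = 1/(2*y)
Z(T) = -5 + T (Z(T) = T - 5 = -5 + T)
-1774 + c(Z(8), Q(-5)) = -1774 - 11 = -1785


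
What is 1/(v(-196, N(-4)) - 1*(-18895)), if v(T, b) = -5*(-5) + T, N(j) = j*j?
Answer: 1/18724 ≈ 5.3407e-5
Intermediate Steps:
N(j) = j**2
v(T, b) = 25 + T
1/(v(-196, N(-4)) - 1*(-18895)) = 1/((25 - 196) - 1*(-18895)) = 1/(-171 + 18895) = 1/18724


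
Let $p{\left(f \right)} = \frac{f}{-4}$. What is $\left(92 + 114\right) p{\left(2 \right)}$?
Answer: $-103$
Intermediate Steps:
$p{\left(f \right)} = - \frac{f}{4}$ ($p{\left(f \right)} = f \left(- \frac{1}{4}\right) = - \frac{f}{4}$)
$\left(92 + 114\right) p{\left(2 \right)} = \left(92 + 114\right) \left(\left(- \frac{1}{4}\right) 2\right) = 206 \left(- \frac{1}{2}\right) = -103$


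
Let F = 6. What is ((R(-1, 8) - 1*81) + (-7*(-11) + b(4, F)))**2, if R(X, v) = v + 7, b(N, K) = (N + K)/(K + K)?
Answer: 5041/36 ≈ 140.03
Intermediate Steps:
b(N, K) = (K + N)/(2*K) (b(N, K) = (K + N)/((2*K)) = (K + N)*(1/(2*K)) = (K + N)/(2*K))
R(X, v) = 7 + v
((R(-1, 8) - 1*81) + (-7*(-11) + b(4, F)))**2 = (((7 + 8) - 1*81) + (-7*(-11) + (1/2)*(6 + 4)/6))**2 = ((15 - 81) + (77 + (1/2)*(1/6)*10))**2 = (-66 + (77 + 5/6))**2 = (-66 + 467/6)**2 = (71/6)**2 = 5041/36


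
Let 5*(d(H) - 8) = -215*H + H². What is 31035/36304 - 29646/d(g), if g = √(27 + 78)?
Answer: 4651371597/877213552 + 637389*√105/96652 ≈ 72.878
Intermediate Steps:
g = √105 ≈ 10.247
d(H) = 8 - 43*H + H²/5 (d(H) = 8 + (-215*H + H²)/5 = 8 + (H² - 215*H)/5 = 8 + (-43*H + H²/5) = 8 - 43*H + H²/5)
31035/36304 - 29646/d(g) = 31035/36304 - 29646/(8 - 43*√105 + (√105)²/5) = 31035*(1/36304) - 29646/(8 - 43*√105 + (⅕)*105) = 31035/36304 - 29646/(8 - 43*√105 + 21) = 31035/36304 - 29646/(29 - 43*√105)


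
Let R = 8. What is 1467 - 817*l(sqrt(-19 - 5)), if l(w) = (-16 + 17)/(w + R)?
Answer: 15320/11 + 817*I*sqrt(6)/44 ≈ 1392.7 + 45.483*I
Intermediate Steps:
l(w) = 1/(8 + w) (l(w) = (-16 + 17)/(w + 8) = 1/(8 + w))
1467 - 817*l(sqrt(-19 - 5)) = 1467 - 817/(8 + sqrt(-19 - 5)) = 1467 - 817/(8 + sqrt(-24)) = 1467 - 817/(8 + 2*I*sqrt(6))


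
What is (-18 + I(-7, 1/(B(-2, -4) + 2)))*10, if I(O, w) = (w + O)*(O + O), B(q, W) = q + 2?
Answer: 730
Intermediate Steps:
B(q, W) = 2 + q
I(O, w) = 2*O*(O + w) (I(O, w) = (O + w)*(2*O) = 2*O*(O + w))
(-18 + I(-7, 1/(B(-2, -4) + 2)))*10 = (-18 + 2*(-7)*(-7 + 1/((2 - 2) + 2)))*10 = (-18 + 2*(-7)*(-7 + 1/(0 + 2)))*10 = (-18 + 2*(-7)*(-7 + 1/2))*10 = (-18 + 2*(-7)*(-13/2))*10 = (-18 + 91)*10 = 73*10 = 730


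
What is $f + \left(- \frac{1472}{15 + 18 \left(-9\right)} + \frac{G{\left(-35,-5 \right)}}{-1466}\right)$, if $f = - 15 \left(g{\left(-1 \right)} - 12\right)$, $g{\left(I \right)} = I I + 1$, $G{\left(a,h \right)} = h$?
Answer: $\frac{34483987}{215502} \approx 160.02$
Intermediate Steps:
$g{\left(I \right)} = 1 + I^{2}$ ($g{\left(I \right)} = I^{2} + 1 = 1 + I^{2}$)
$f = 150$ ($f = - 15 \left(\left(1 + \left(-1\right)^{2}\right) - 12\right) = - 15 \left(\left(1 + 1\right) - 12\right) = - 15 \left(2 - 12\right) = \left(-15\right) \left(-10\right) = 150$)
$f + \left(- \frac{1472}{15 + 18 \left(-9\right)} + \frac{G{\left(-35,-5 \right)}}{-1466}\right) = 150 - \left(- \frac{5}{1466} + \frac{1472}{15 + 18 \left(-9\right)}\right) = 150 - \left(- \frac{5}{1466} + \frac{1472}{15 - 162}\right) = 150 - \left(- \frac{5}{1466} + \frac{1472}{-147}\right) = 150 + \left(\left(-1472\right) \left(- \frac{1}{147}\right) + \frac{5}{1466}\right) = 150 + \left(\frac{1472}{147} + \frac{5}{1466}\right) = 150 + \frac{2158687}{215502} = \frac{34483987}{215502}$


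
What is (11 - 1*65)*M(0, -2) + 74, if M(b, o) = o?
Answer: 182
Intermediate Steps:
(11 - 1*65)*M(0, -2) + 74 = (11 - 1*65)*(-2) + 74 = (11 - 65)*(-2) + 74 = -54*(-2) + 74 = 108 + 74 = 182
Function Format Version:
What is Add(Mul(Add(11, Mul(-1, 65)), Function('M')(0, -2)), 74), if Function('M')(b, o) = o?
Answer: 182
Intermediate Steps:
Add(Mul(Add(11, Mul(-1, 65)), Function('M')(0, -2)), 74) = Add(Mul(Add(11, Mul(-1, 65)), -2), 74) = Add(Mul(Add(11, -65), -2), 74) = Add(Mul(-54, -2), 74) = Add(108, 74) = 182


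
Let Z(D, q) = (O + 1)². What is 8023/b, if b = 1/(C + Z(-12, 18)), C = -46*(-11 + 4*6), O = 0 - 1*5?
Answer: -4669386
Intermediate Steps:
O = -5 (O = 0 - 5 = -5)
Z(D, q) = 16 (Z(D, q) = (-5 + 1)² = (-4)² = 16)
C = -598 (C = -46*(-11 + 24) = -46*13 = -598)
b = -1/582 (b = 1/(-598 + 16) = 1/(-582) = -1/582 ≈ -0.0017182)
8023/b = 8023/(-1/582) = 8023*(-582) = -4669386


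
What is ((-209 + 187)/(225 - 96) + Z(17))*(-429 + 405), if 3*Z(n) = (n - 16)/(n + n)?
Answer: 2820/731 ≈ 3.8577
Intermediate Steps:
Z(n) = (-16 + n)/(6*n) (Z(n) = ((n - 16)/(n + n))/3 = ((-16 + n)/((2*n)))/3 = ((-16 + n)*(1/(2*n)))/3 = ((-16 + n)/(2*n))/3 = (-16 + n)/(6*n))
((-209 + 187)/(225 - 96) + Z(17))*(-429 + 405) = ((-209 + 187)/(225 - 96) + (1/6)*(-16 + 17)/17)*(-429 + 405) = (-22/129 + (1/6)*(1/17)*1)*(-24) = (-22*1/129 + 1/102)*(-24) = (-22/129 + 1/102)*(-24) = -235/1462*(-24) = 2820/731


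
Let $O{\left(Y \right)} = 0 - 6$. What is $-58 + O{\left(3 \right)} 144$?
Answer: $-922$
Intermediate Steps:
$O{\left(Y \right)} = -6$
$-58 + O{\left(3 \right)} 144 = -58 - 864 = -922$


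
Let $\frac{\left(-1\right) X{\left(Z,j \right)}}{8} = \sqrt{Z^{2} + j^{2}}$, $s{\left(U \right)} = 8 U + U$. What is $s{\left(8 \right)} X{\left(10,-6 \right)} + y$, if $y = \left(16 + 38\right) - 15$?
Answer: $39 - 1152 \sqrt{34} \approx -6678.3$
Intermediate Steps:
$s{\left(U \right)} = 9 U$
$y = 39$ ($y = 54 - 15 = 39$)
$X{\left(Z,j \right)} = - 8 \sqrt{Z^{2} + j^{2}}$
$s{\left(8 \right)} X{\left(10,-6 \right)} + y = 9 \cdot 8 \left(- 8 \sqrt{10^{2} + \left(-6\right)^{2}}\right) + 39 = 72 \left(- 8 \sqrt{100 + 36}\right) + 39 = 72 \left(- 8 \sqrt{136}\right) + 39 = 72 \left(- 8 \cdot 2 \sqrt{34}\right) + 39 = 72 \left(- 16 \sqrt{34}\right) + 39 = - 1152 \sqrt{34} + 39 = 39 - 1152 \sqrt{34}$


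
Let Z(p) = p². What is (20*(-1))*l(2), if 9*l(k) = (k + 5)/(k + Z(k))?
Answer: -70/27 ≈ -2.5926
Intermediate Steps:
l(k) = (5 + k)/(9*(k + k²)) (l(k) = ((k + 5)/(k + k²))/9 = ((5 + k)/(k + k²))/9 = (5 + k)/(9*(k + k²)))
(20*(-1))*l(2) = (20*(-1))*((⅑)*(5 + 2)/(2*(1 + 2))) = -20*7/(9*2*3) = -20*7/54 = -70/27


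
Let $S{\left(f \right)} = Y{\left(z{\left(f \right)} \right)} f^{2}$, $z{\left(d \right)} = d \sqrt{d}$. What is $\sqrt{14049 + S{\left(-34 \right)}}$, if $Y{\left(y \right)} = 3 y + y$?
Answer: $\sqrt{14049 - 157216 i \sqrt{34}} \approx 682.23 - 671.85 i$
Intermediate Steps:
$z{\left(d \right)} = d^{\frac{3}{2}}$
$Y{\left(y \right)} = 4 y$
$S{\left(f \right)} = 4 f^{\frac{7}{2}}$ ($S{\left(f \right)} = 4 f^{\frac{3}{2}} f^{2} = 4 f^{\frac{7}{2}}$)
$\sqrt{14049 + S{\left(-34 \right)}} = \sqrt{14049 + 4 \left(-34\right)^{\frac{7}{2}}} = \sqrt{14049 + 4 \left(- 39304 i \sqrt{34}\right)} = \sqrt{14049 - 157216 i \sqrt{34}}$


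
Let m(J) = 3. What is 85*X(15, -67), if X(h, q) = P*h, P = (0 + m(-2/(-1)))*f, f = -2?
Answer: -7650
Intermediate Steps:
P = -6 (P = (0 + 3)*(-2) = 3*(-2) = -6)
X(h, q) = -6*h
85*X(15, -67) = 85*(-6*15) = 85*(-90) = -7650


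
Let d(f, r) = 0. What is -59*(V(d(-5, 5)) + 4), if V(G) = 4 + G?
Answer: -472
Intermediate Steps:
-59*(V(d(-5, 5)) + 4) = -59*((4 + 0) + 4) = -59*(4 + 4) = -59*8 = -472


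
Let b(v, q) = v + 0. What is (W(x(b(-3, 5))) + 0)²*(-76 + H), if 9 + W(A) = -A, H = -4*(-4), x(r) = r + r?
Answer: -540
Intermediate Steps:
b(v, q) = v
x(r) = 2*r
H = 16
W(A) = -9 - A
(W(x(b(-3, 5))) + 0)²*(-76 + H) = ((-9 - 2*(-3)) + 0)²*(-76 + 16) = ((-9 - 1*(-6)) + 0)²*(-60) = ((-9 + 6) + 0)²*(-60) = (-3 + 0)²*(-60) = (-3)²*(-60) = 9*(-60) = -540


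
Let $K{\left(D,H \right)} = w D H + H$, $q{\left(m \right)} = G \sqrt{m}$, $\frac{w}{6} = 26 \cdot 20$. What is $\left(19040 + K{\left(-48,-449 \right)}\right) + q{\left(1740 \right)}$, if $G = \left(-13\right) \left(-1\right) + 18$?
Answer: $67260831 + 62 \sqrt{435} \approx 6.7262 \cdot 10^{7}$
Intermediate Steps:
$G = 31$ ($G = 13 + 18 = 31$)
$w = 3120$ ($w = 6 \cdot 26 \cdot 20 = 6 \cdot 520 = 3120$)
$q{\left(m \right)} = 31 \sqrt{m}$
$K{\left(D,H \right)} = H + 3120 D H$ ($K{\left(D,H \right)} = 3120 D H + H = H + 3120 D H$)
$\left(19040 + K{\left(-48,-449 \right)}\right) + q{\left(1740 \right)} = \left(19040 - 449 \left(1 + 3120 \left(-48\right)\right)\right) + 31 \sqrt{1740} = \left(19040 - 449 \left(1 - 149760\right)\right) + 31 \cdot 2 \sqrt{435} = \left(19040 - -67241791\right) + 62 \sqrt{435} = \left(19040 + 67241791\right) + 62 \sqrt{435} = 67260831 + 62 \sqrt{435}$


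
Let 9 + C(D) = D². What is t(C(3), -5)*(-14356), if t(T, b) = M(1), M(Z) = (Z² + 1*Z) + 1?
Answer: -43068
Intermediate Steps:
C(D) = -9 + D²
M(Z) = 1 + Z + Z² (M(Z) = (Z² + Z) + 1 = (Z + Z²) + 1 = 1 + Z + Z²)
t(T, b) = 3 (t(T, b) = 1 + 1 + 1² = 1 + 1 + 1 = 3)
t(C(3), -5)*(-14356) = 3*(-14356) = -43068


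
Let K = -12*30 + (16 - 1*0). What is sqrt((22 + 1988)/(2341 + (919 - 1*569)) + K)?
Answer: I*sqrt(276184506)/897 ≈ 18.527*I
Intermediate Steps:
K = -344 (K = -360 + (16 + 0) = -360 + 16 = -344)
sqrt((22 + 1988)/(2341 + (919 - 1*569)) + K) = sqrt((22 + 1988)/(2341 + (919 - 1*569)) - 344) = sqrt(2010/(2341 + (919 - 569)) - 344) = sqrt(2010/(2341 + 350) - 344) = sqrt(2010/2691 - 344) = sqrt(2010*(1/2691) - 344) = sqrt(670/897 - 344) = sqrt(-307898/897) = I*sqrt(276184506)/897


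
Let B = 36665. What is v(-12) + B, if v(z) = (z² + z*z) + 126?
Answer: 37079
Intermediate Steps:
v(z) = 126 + 2*z² (v(z) = (z² + z²) + 126 = 2*z² + 126 = 126 + 2*z²)
v(-12) + B = (126 + 2*(-12)²) + 36665 = (126 + 2*144) + 36665 = (126 + 288) + 36665 = 414 + 36665 = 37079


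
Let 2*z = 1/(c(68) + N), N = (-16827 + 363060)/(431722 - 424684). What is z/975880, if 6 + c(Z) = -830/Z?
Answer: 1173/70946476000 ≈ 1.6534e-8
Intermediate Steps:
N = 115411/2346 (N = 346233/7038 = 346233*(1/7038) = 115411/2346 ≈ 49.195)
c(Z) = -6 - 830/Z
z = 1173/72700 (z = 1/(2*((-6 - 830/68) + 115411/2346)) = 1/(2*((-6 - 830*1/68) + 115411/2346)) = 1/(2*((-6 - 415/34) + 115411/2346)) = 1/(2*(-619/34 + 115411/2346)) = 1/(2*(36350/1173)) = (½)*(1173/36350) = 1173/72700 ≈ 0.016135)
z/975880 = (1173/72700)/975880 = (1173/72700)*(1/975880) = 1173/70946476000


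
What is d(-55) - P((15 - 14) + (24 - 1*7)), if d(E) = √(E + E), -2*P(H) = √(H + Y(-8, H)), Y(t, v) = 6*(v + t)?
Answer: √78/2 + I*√110 ≈ 4.4159 + 10.488*I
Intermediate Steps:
Y(t, v) = 6*t + 6*v (Y(t, v) = 6*(t + v) = 6*t + 6*v)
P(H) = -√(-48 + 7*H)/2 (P(H) = -√(H + (6*(-8) + 6*H))/2 = -√(H + (-48 + 6*H))/2 = -√(-48 + 7*H)/2)
d(E) = √2*√E (d(E) = √(2*E) = √2*√E)
d(-55) - P((15 - 14) + (24 - 1*7)) = √2*√(-55) - (-1)*√(-48 + 7*((15 - 14) + (24 - 1*7)))/2 = √2*(I*√55) - (-1)*√(-48 + 7*(1 + (24 - 7)))/2 = I*√110 - (-1)*√(-48 + 7*(1 + 17))/2 = I*√110 - (-1)*√(-48 + 7*18)/2 = I*√110 - (-1)*√(-48 + 126)/2 = I*√110 - (-1)*√78/2 = I*√110 + √78/2 = √78/2 + I*√110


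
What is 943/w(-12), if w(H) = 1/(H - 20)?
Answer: -30176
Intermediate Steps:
w(H) = 1/(-20 + H)
943/w(-12) = 943/(1/(-20 - 12)) = 943/(1/(-32)) = 943/(-1/32) = 943*(-32) = -30176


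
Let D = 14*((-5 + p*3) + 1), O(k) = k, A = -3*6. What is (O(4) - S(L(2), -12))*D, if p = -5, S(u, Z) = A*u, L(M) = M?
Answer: -10640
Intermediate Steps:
A = -18
S(u, Z) = -18*u
D = -266 (D = 14*((-5 - 5*3) + 1) = 14*((-5 - 15) + 1) = 14*(-20 + 1) = 14*(-19) = -266)
(O(4) - S(L(2), -12))*D = (4 - (-18)*2)*(-266) = (4 - 1*(-36))*(-266) = (4 + 36)*(-266) = 40*(-266) = -10640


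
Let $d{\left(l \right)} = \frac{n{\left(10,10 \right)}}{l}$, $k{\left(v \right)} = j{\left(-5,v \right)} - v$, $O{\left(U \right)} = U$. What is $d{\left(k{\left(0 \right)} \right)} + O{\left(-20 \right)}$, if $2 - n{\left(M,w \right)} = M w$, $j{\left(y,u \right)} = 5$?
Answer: $- \frac{198}{5} \approx -39.6$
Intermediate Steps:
$n{\left(M,w \right)} = 2 - M w$
$k{\left(v \right)} = 5 - v$
$d{\left(l \right)} = - \frac{98}{l}$ ($d{\left(l \right)} = \frac{2 - 10 \cdot 10}{l} = \frac{2 - 100}{l} = - \frac{98}{l}$)
$d{\left(k{\left(0 \right)} \right)} + O{\left(-20 \right)} = - \frac{98}{5 - 0} - 20 = - \frac{98}{5 + 0} - 20 = - \frac{98}{5} - 20 = - \frac{198}{5}$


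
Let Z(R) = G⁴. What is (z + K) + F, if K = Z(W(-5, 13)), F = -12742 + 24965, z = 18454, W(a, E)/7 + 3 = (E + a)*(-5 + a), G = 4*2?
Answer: 34773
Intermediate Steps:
G = 8
W(a, E) = -21 + 7*(-5 + a)*(E + a) (W(a, E) = -21 + 7*((E + a)*(-5 + a)) = -21 + 7*((-5 + a)*(E + a)) = -21 + 7*(-5 + a)*(E + a))
F = 12223
Z(R) = 4096 (Z(R) = 8⁴ = 4096)
K = 4096
(z + K) + F = (18454 + 4096) + 12223 = 22550 + 12223 = 34773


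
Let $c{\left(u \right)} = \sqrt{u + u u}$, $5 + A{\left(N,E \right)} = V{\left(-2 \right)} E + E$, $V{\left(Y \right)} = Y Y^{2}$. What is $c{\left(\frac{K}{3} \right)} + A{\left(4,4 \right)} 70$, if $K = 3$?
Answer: $-2310 + \sqrt{2} \approx -2308.6$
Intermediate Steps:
$V{\left(Y \right)} = Y^{3}$
$A{\left(N,E \right)} = -5 - 7 E$ ($A{\left(N,E \right)} = -5 + \left(\left(-2\right)^{3} E + E\right) = -5 + \left(- 8 E + E\right) = -5 - 7 E$)
$c{\left(u \right)} = \sqrt{u + u^{2}}$
$c{\left(\frac{K}{3} \right)} + A{\left(4,4 \right)} 70 = \sqrt{\frac{3}{3} \left(1 + \frac{3}{3}\right)} + \left(-5 - 28\right) 70 = \sqrt{3 \cdot \frac{1}{3} \left(1 + 3 \cdot \frac{1}{3}\right)} + \left(-5 - 28\right) 70 = \sqrt{1 \left(1 + 1\right)} - 2310 = \sqrt{1 \cdot 2} - 2310 = \sqrt{2} - 2310 = -2310 + \sqrt{2}$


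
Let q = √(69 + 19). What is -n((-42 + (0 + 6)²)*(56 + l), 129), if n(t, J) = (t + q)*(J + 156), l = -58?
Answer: -3420 - 570*√22 ≈ -6093.5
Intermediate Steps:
q = 2*√22 (q = √88 = 2*√22 ≈ 9.3808)
n(t, J) = (156 + J)*(t + 2*√22) (n(t, J) = (t + 2*√22)*(J + 156) = (t + 2*√22)*(156 + J) = (156 + J)*(t + 2*√22))
-n((-42 + (0 + 6)²)*(56 + l), 129) = -(156*((-42 + (0 + 6)²)*(56 - 58)) + 312*√22 + 129*((-42 + (0 + 6)²)*(56 - 58)) + 2*129*√22) = -(156*((-42 + 6²)*(-2)) + 312*√22 + 129*((-42 + 6²)*(-2)) + 258*√22) = -(156*((-42 + 36)*(-2)) + 312*√22 + 129*((-42 + 36)*(-2)) + 258*√22) = -(156*(-6*(-2)) + 312*√22 + 129*(-6*(-2)) + 258*√22) = -(156*12 + 312*√22 + 129*12 + 258*√22) = -(1872 + 312*√22 + 1548 + 258*√22) = -(3420 + 570*√22) = -3420 - 570*√22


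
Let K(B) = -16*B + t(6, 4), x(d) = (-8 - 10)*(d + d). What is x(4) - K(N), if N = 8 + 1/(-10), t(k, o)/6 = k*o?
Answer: -808/5 ≈ -161.60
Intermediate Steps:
t(k, o) = 6*k*o (t(k, o) = 6*(k*o) = 6*k*o)
x(d) = -36*d
N = 79/10 (N = 8 - ⅒ = 79/10 ≈ 7.9000)
K(B) = 144 - 16*B (K(B) = -16*B + 6*6*4 = -16*B + 144 = 144 - 16*B)
x(4) - K(N) = -36*4 - (144 - 16*79/10) = -144 - (144 - 632/5) = -144 - 1*88/5 = -144 - 88/5 = -808/5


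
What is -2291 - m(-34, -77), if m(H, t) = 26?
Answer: -2317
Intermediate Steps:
-2291 - m(-34, -77) = -2291 - 1*26 = -2291 - 26 = -2317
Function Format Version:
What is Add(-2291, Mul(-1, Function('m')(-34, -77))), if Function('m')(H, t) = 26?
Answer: -2317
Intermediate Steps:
Add(-2291, Mul(-1, Function('m')(-34, -77))) = Add(-2291, Mul(-1, 26)) = Add(-2291, -26) = -2317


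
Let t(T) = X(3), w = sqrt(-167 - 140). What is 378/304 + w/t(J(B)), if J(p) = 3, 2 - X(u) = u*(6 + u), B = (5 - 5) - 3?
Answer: 189/152 - I*sqrt(307)/25 ≈ 1.2434 - 0.70086*I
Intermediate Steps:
B = -3 (B = 0 - 3 = -3)
X(u) = 2 - u*(6 + u)
w = I*sqrt(307) (w = sqrt(-307) = I*sqrt(307) ≈ 17.521*I)
t(T) = -25 (t(T) = 2 - 1*3**2 - 6*3 = 2 - 1*9 - 18 = 2 - 9 - 18 = -25)
378/304 + w/t(J(B)) = 378/304 + (I*sqrt(307))/(-25) = 378*(1/304) + (I*sqrt(307))*(-1/25) = 189/152 - I*sqrt(307)/25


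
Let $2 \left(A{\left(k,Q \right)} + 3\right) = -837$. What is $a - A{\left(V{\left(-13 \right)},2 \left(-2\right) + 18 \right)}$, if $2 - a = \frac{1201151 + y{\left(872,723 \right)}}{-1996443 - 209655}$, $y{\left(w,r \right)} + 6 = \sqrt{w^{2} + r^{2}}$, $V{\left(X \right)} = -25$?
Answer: $\frac{467741824}{1103049} + \frac{\sqrt{1283113}}{2206098} \approx 424.04$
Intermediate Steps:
$A{\left(k,Q \right)} = - \frac{843}{2}$ ($A{\left(k,Q \right)} = -3 + \frac{1}{2} \left(-837\right) = -3 - \frac{837}{2} = - \frac{843}{2}$)
$y{\left(w,r \right)} = -6 + \sqrt{r^{2} + w^{2}}$ ($y{\left(w,r \right)} = -6 + \sqrt{w^{2} + r^{2}} = -6 + \sqrt{r^{2} + w^{2}}$)
$a = \frac{5613341}{2206098} + \frac{\sqrt{1283113}}{2206098}$ ($a = 2 - \frac{1201151 - \left(6 - \sqrt{723^{2} + 872^{2}}\right)}{-1996443 - 209655} = 2 - \frac{1201151 - \left(6 - \sqrt{522729 + 760384}\right)}{-2206098} = 2 - \left(1201151 - \left(6 - \sqrt{1283113}\right)\right) \left(- \frac{1}{2206098}\right) = 2 - \left(1201145 + \sqrt{1283113}\right) \left(- \frac{1}{2206098}\right) = 2 - \left(- \frac{1201145}{2206098} - \frac{\sqrt{1283113}}{2206098}\right) = 2 + \left(\frac{1201145}{2206098} + \frac{\sqrt{1283113}}{2206098}\right) = \frac{5613341}{2206098} + \frac{\sqrt{1283113}}{2206098} \approx 2.545$)
$a - A{\left(V{\left(-13 \right)},2 \left(-2\right) + 18 \right)} = \left(\frac{5613341}{2206098} + \frac{\sqrt{1283113}}{2206098}\right) - - \frac{843}{2} = \left(\frac{5613341}{2206098} + \frac{\sqrt{1283113}}{2206098}\right) + \frac{843}{2} = \frac{467741824}{1103049} + \frac{\sqrt{1283113}}{2206098}$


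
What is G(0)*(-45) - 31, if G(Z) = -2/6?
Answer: -16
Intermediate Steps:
G(Z) = -⅓ (G(Z) = -2*⅙ = -⅓)
G(0)*(-45) - 31 = -⅓*(-45) - 31 = 15 - 31 = -16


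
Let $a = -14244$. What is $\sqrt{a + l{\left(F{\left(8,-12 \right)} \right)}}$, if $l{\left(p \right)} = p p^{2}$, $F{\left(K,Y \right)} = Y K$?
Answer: $2 i \sqrt{224745} \approx 948.15 i$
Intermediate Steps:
$F{\left(K,Y \right)} = K Y$
$l{\left(p \right)} = p^{3}$
$\sqrt{a + l{\left(F{\left(8,-12 \right)} \right)}} = \sqrt{-14244 + \left(8 \left(-12\right)\right)^{3}} = \sqrt{-14244 + \left(-96\right)^{3}} = \sqrt{-14244 - 884736} = \sqrt{-898980} = 2 i \sqrt{224745}$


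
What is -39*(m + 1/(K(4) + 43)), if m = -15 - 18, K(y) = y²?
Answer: 75894/59 ≈ 1286.3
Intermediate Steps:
m = -33
-39*(m + 1/(K(4) + 43)) = -39*(-33 + 1/(4² + 43)) = -39*(-33 + 1/(16 + 43)) = -39*(-33 + 1/59) = -39*(-1946/59) = 75894/59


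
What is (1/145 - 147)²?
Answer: 454286596/21025 ≈ 21607.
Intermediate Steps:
(1/145 - 147)² = (-21314/145)² = 454286596/21025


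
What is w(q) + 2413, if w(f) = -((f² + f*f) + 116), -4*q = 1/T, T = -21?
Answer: 8103815/3528 ≈ 2297.0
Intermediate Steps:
q = 1/84 (q = -¼/(-21) = -¼*(-1/21) = 1/84 ≈ 0.011905)
w(f) = -116 - 2*f² (w(f) = -((f² + f²) + 116) = -(2*f² + 116) = -(116 + 2*f²) = -116 - 2*f²)
w(q) + 2413 = (-116 - 2*(1/84)²) + 2413 = (-116 - 2*1/7056) + 2413 = (-116 - 1/3528) + 2413 = -409249/3528 + 2413 = 8103815/3528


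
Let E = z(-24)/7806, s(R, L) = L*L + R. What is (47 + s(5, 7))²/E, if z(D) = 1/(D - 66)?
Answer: -7166610540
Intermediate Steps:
s(R, L) = R + L² (s(R, L) = L² + R = R + L²)
z(D) = 1/(-66 + D)
E = -1/702540 (E = 1/(-66 - 24*7806) = (1/7806)/(-90) = -1/90*1/7806 = -1/702540 ≈ -1.4234e-6)
(47 + s(5, 7))²/E = (47 + (5 + 7²))²/(-1/702540) = (47 + (5 + 49))²*(-702540) = (47 + 54)²*(-702540) = 101²*(-702540) = 10201*(-702540) = -7166610540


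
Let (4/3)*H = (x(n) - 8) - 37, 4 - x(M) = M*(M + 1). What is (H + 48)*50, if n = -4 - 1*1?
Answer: 225/2 ≈ 112.50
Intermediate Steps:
n = -5 (n = -4 - 1 = -5)
x(M) = 4 - M*(1 + M) (x(M) = 4 - M*(M + 1) = 4 - M*(1 + M))
H = -183/4 (H = 3*(((4 - 1*(-5) - 1*(-5)²) - 8) - 37)/4 = 3*(((4 + 5 - 1*25) - 8) - 37)/4 = 3*(((4 + 5 - 25) - 8) - 37)/4 = 3*((-16 - 8) - 37)/4 = 3*(-24 - 37)/4 = (¾)*(-61) = -183/4 ≈ -45.750)
(H + 48)*50 = (-183/4 + 48)*50 = (9/4)*50 = 225/2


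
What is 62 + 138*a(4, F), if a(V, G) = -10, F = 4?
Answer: -1318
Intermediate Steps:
62 + 138*a(4, F) = 62 + 138*(-10) = 62 - 1380 = -1318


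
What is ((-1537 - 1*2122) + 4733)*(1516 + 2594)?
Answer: 4414140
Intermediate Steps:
((-1537 - 1*2122) + 4733)*(1516 + 2594) = ((-1537 - 2122) + 4733)*4110 = (-3659 + 4733)*4110 = 1074*4110 = 4414140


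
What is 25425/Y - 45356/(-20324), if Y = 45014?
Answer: 639598171/228716134 ≈ 2.7965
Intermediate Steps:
25425/Y - 45356/(-20324) = 25425/45014 - 45356/(-20324) = 25425*(1/45014) - 45356*(-1/20324) = 25425/45014 + 11339/5081 = 639598171/228716134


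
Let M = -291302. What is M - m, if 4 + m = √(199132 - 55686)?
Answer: -291298 - √143446 ≈ -2.9168e+5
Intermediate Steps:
m = -4 + √143446 (m = -4 + √(199132 - 55686) = -4 + √143446 ≈ 374.74)
M - m = -291302 - (-4 + √143446) = -291302 + (4 - √143446) = -291298 - √143446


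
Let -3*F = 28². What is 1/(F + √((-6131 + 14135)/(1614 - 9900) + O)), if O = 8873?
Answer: -3248112/738569425 - 9*√16920397299/738569425 ≈ -0.0059829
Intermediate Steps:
F = -784/3 (F = -⅓*28² = -⅓*784 = -784/3 ≈ -261.33)
1/(F + √((-6131 + 14135)/(1614 - 9900) + O)) = 1/(-784/3 + √((-6131 + 14135)/(1614 - 9900) + 8873)) = 1/(-784/3 + √(8004/(-8286) + 8873)) = 1/(-784/3 + √(8004*(-1/8286) + 8873)) = 1/(-784/3 + √(-1334/1381 + 8873)) = 1/(-784/3 + √(12252279/1381)) = 1/(-784/3 + √16920397299/1381)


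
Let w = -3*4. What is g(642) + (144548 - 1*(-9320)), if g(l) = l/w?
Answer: 307629/2 ≈ 1.5381e+5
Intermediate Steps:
w = -12
g(l) = -l/12 (g(l) = l/(-12) = l*(-1/12) = -l/12)
g(642) + (144548 - 1*(-9320)) = -1/12*642 + (144548 - 1*(-9320)) = -107/2 + (144548 + 9320) = -107/2 + 153868 = 307629/2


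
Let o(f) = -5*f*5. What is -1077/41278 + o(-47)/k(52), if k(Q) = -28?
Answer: -24265903/577892 ≈ -41.990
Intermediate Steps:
o(f) = -25*f
-1077/41278 + o(-47)/k(52) = -1077/41278 - 25*(-47)/(-28) = -1077*1/41278 + 1175*(-1/28) = -1077/41278 - 1175/28 = -24265903/577892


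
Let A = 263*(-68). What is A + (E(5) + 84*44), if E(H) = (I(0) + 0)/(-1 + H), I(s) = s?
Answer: -14188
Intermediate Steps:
A = -17884
E(H) = 0 (E(H) = (0 + 0)/(-1 + H) = 0/(-1 + H) = 0)
A + (E(5) + 84*44) = -17884 + (0 + 84*44) = -17884 + (0 + 3696) = -17884 + 3696 = -14188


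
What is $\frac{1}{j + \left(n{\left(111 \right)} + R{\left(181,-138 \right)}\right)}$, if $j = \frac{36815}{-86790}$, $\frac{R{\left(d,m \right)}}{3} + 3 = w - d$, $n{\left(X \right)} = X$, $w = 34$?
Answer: $- \frac{17358}{5891725} \approx -0.0029462$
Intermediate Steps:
$R{\left(d,m \right)} = 93 - 3 d$ ($R{\left(d,m \right)} = -9 + 3 \left(34 - d\right) = -9 - \left(-102 + 3 d\right) = 93 - 3 d$)
$j = - \frac{7363}{17358}$ ($j = 36815 \left(- \frac{1}{86790}\right) = - \frac{7363}{17358} \approx -0.42418$)
$\frac{1}{j + \left(n{\left(111 \right)} + R{\left(181,-138 \right)}\right)} = \frac{1}{- \frac{7363}{17358} + \left(111 + \left(93 - 543\right)\right)} = \frac{1}{- \frac{7363}{17358} + \left(111 - 450\right)} = \frac{1}{- \frac{7363}{17358} - 339} = \frac{1}{- \frac{5891725}{17358}} = - \frac{17358}{5891725}$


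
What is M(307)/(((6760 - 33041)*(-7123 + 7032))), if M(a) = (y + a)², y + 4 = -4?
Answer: 6877/183967 ≈ 0.037382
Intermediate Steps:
y = -8 (y = -4 - 4 = -8)
M(a) = (-8 + a)²
M(307)/(((6760 - 33041)*(-7123 + 7032))) = (-8 + 307)²/(((6760 - 33041)*(-7123 + 7032))) = 299²/((-26281*(-91))) = 89401/2391571 = 89401*(1/2391571) = 6877/183967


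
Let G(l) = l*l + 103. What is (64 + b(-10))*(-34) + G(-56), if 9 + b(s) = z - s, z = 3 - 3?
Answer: 1029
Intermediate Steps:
G(l) = 103 + l² (G(l) = l² + 103 = 103 + l²)
z = 0
b(s) = -9 - s (b(s) = -9 + (0 - s) = -9 - s)
(64 + b(-10))*(-34) + G(-56) = (64 + (-9 - 1*(-10)))*(-34) + (103 + (-56)²) = (64 + (-9 + 10))*(-34) + (103 + 3136) = (64 + 1)*(-34) + 3239 = 65*(-34) + 3239 = -2210 + 3239 = 1029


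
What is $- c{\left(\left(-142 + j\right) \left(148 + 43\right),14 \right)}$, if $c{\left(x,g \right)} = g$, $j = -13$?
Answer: $-14$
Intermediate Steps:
$- c{\left(\left(-142 + j\right) \left(148 + 43\right),14 \right)} = \left(-1\right) 14 = -14$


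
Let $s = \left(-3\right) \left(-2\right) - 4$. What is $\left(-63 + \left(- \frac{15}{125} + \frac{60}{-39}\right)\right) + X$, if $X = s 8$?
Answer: $- \frac{15814}{325} \approx -48.658$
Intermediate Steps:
$s = 2$ ($s = 6 - 4 = 2$)
$X = 16$ ($X = 2 \cdot 8 = 16$)
$\left(-63 + \left(- \frac{15}{125} + \frac{60}{-39}\right)\right) + X = \left(-63 + \left(- \frac{15}{125} + \frac{60}{-39}\right)\right) + 16 = \left(-63 + \left(\left(-15\right) \frac{1}{125} + 60 \left(- \frac{1}{39}\right)\right)\right) + 16 = \left(-63 - \frac{539}{325}\right) + 16 = - \frac{21014}{325} + 16 = - \frac{15814}{325}$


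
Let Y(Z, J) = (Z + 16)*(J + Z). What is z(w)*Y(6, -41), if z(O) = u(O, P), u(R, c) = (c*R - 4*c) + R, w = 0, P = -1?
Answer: -3080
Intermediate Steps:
u(R, c) = R - 4*c + R*c (u(R, c) = (R*c - 4*c) + R = (-4*c + R*c) + R = R - 4*c + R*c)
Y(Z, J) = (16 + Z)*(J + Z)
z(O) = 4 (z(O) = O - 4*(-1) + O*(-1) = O + 4 - O = 4)
z(w)*Y(6, -41) = 4*(6² + 16*(-41) + 16*6 - 41*6) = 4*(36 - 656 + 96 - 246) = 4*(-770) = -3080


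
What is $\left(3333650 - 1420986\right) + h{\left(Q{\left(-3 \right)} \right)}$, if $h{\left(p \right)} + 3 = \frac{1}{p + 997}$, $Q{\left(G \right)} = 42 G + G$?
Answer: $\frac{1660189749}{868} \approx 1.9127 \cdot 10^{6}$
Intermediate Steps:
$Q{\left(G \right)} = 43 G$
$h{\left(p \right)} = -3 + \frac{1}{997 + p}$ ($h{\left(p \right)} = -3 + \frac{1}{p + 997} = -3 + \frac{1}{997 + p}$)
$\left(3333650 - 1420986\right) + h{\left(Q{\left(-3 \right)} \right)} = \left(3333650 - 1420986\right) + \frac{-2990 - 3 \cdot 43 \left(-3\right)}{997 + 43 \left(-3\right)} = 1912664 + \frac{-2990 - -387}{997 - 129} = 1912664 + \frac{-2990 + 387}{868} = 1912664 + \frac{1}{868} \left(-2603\right) = 1912664 - \frac{2603}{868} = \frac{1660189749}{868}$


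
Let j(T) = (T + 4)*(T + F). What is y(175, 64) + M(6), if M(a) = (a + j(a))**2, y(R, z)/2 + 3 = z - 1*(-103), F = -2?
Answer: 2444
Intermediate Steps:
y(R, z) = 200 + 2*z (y(R, z) = -6 + 2*(z - 1*(-103)) = -6 + 2*(z + 103) = -6 + 2*(103 + z) = -6 + (206 + 2*z) = 200 + 2*z)
j(T) = (-2 + T)*(4 + T) (j(T) = (T + 4)*(T - 2) = (4 + T)*(-2 + T) = (-2 + T)*(4 + T))
M(a) = (-8 + a**2 + 3*a)**2 (M(a) = (a + (-8 + a**2 + 2*a))**2 = (-8 + a**2 + 3*a)**2)
y(175, 64) + M(6) = (200 + 2*64) + (-8 + 6**2 + 3*6)**2 = (200 + 128) + (-8 + 36 + 18)**2 = 328 + 46**2 = 328 + 2116 = 2444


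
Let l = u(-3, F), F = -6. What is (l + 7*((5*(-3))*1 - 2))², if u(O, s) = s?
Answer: 15625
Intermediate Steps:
l = -6
(l + 7*((5*(-3))*1 - 2))² = (-6 + 7*((5*(-3))*1 - 2))² = (-6 + 7*(-15*1 - 2))² = (-6 + 7*(-15 - 2))² = (-6 + 7*(-17))² = (-6 - 119)² = (-125)² = 15625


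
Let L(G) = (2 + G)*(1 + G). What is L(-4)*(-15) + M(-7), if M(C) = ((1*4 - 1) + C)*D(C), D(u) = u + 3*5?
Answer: -122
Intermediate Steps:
L(G) = (1 + G)*(2 + G)
D(u) = 15 + u (D(u) = u + 15 = 15 + u)
M(C) = (3 + C)*(15 + C) (M(C) = ((1*4 - 1) + C)*(15 + C) = ((4 - 1) + C)*(15 + C) = (3 + C)*(15 + C))
L(-4)*(-15) + M(-7) = (2 + (-4)**2 + 3*(-4))*(-15) + (3 - 7)*(15 - 7) = (2 + 16 - 12)*(-15) - 4*8 = 6*(-15) - 32 = -90 - 32 = -122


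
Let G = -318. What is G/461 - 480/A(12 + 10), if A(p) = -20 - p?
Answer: 34654/3227 ≈ 10.739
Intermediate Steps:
G/461 - 480/A(12 + 10) = -318/461 - 480/(-20 - (12 + 10)) = -318*1/461 - 480/(-20 - 1*22) = -318/461 - 480/(-20 - 22) = -318/461 - 480/(-42) = -318/461 - 480*(-1/42) = -318/461 + 80/7 = 34654/3227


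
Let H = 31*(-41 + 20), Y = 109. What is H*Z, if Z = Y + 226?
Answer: -218085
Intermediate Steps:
H = -651 (H = 31*(-21) = -651)
Z = 335 (Z = 109 + 226 = 335)
H*Z = -651*335 = -218085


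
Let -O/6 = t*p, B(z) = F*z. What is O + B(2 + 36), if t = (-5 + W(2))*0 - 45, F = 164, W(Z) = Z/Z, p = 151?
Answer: 47002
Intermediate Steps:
W(Z) = 1
t = -45 (t = (-5 + 1)*0 - 45 = -4*0 - 45 = 0 - 45 = -45)
B(z) = 164*z
O = 40770 (O = -(-270)*151 = -6*(-6795) = 40770)
O + B(2 + 36) = 40770 + 164*(2 + 36) = 40770 + 164*38 = 40770 + 6232 = 47002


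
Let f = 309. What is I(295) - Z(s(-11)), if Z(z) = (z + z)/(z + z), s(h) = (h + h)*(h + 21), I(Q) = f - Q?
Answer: 13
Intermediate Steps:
I(Q) = 309 - Q
s(h) = 2*h*(21 + h) (s(h) = (2*h)*(21 + h) = 2*h*(21 + h))
Z(z) = 1 (Z(z) = (2*z)/((2*z)) = (2*z)*(1/(2*z)) = 1)
I(295) - Z(s(-11)) = (309 - 1*295) - 1*1 = (309 - 295) - 1 = 14 - 1 = 13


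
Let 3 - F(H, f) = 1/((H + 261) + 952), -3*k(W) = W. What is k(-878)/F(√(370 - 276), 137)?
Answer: 1937136668/19851297 - 439*√94/19851297 ≈ 97.582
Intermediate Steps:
k(W) = -W/3
F(H, f) = 3 - 1/(1213 + H) (F(H, f) = 3 - 1/((H + 261) + 952) = 3 - 1/((261 + H) + 952) = 3 - 1/(1213 + H))
k(-878)/F(√(370 - 276), 137) = (-⅓*(-878))/(((3638 + 3*√(370 - 276))/(1213 + √(370 - 276)))) = 878/(3*(((3638 + 3*√94)/(1213 + √94)))) = 878*((1213 + √94)/(3638 + 3*√94))/3 = 878*(1213 + √94)/(3*(3638 + 3*√94))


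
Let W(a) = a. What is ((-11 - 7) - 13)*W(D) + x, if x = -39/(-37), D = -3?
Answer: 3480/37 ≈ 94.054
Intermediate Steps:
x = 39/37 (x = -39*(-1/37) = 39/37 ≈ 1.0541)
((-11 - 7) - 13)*W(D) + x = ((-11 - 7) - 13)*(-3) + 39/37 = (-18 - 13)*(-3) + 39/37 = -31*(-3) + 39/37 = 93 + 39/37 = 3480/37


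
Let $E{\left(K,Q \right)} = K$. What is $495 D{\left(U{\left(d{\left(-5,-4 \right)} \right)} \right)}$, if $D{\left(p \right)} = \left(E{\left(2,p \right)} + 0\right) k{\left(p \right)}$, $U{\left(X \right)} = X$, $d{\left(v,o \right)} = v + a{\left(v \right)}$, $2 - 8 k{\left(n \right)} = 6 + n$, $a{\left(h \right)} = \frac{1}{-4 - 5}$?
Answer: $\frac{275}{2} \approx 137.5$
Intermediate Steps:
$a{\left(h \right)} = - \frac{1}{9}$ ($a{\left(h \right)} = \frac{1}{-9} = - \frac{1}{9}$)
$k{\left(n \right)} = - \frac{1}{2} - \frac{n}{8}$ ($k{\left(n \right)} = \frac{1}{4} - \frac{6 + n}{8} = \frac{1}{4} - \left(\frac{3}{4} + \frac{n}{8}\right) = - \frac{1}{2} - \frac{n}{8}$)
$d{\left(v,o \right)} = - \frac{1}{9} + v$ ($d{\left(v,o \right)} = v - \frac{1}{9} = - \frac{1}{9} + v$)
$D{\left(p \right)} = -1 - \frac{p}{4}$ ($D{\left(p \right)} = \left(2 + 0\right) \left(- \frac{1}{2} - \frac{p}{8}\right) = 2 \left(- \frac{1}{2} - \frac{p}{8}\right) = -1 - \frac{p}{4}$)
$495 D{\left(U{\left(d{\left(-5,-4 \right)} \right)} \right)} = 495 \left(-1 - \frac{- \frac{1}{9} - 5}{4}\right) = 495 \left(-1 - - \frac{23}{18}\right) = 495 \left(-1 + \frac{23}{18}\right) = 495 \cdot \frac{5}{18} = \frac{275}{2}$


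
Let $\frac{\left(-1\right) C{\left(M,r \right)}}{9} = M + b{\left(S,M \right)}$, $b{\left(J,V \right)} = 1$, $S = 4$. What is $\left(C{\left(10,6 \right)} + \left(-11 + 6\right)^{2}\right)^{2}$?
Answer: $5476$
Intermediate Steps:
$C{\left(M,r \right)} = -9 - 9 M$ ($C{\left(M,r \right)} = - 9 \left(M + 1\right) = - 9 \left(1 + M\right) = -9 - 9 M$)
$\left(C{\left(10,6 \right)} + \left(-11 + 6\right)^{2}\right)^{2} = \left(\left(-9 - 90\right) + \left(-11 + 6\right)^{2}\right)^{2} = \left(\left(-9 - 90\right) + \left(-5\right)^{2}\right)^{2} = \left(-99 + 25\right)^{2} = \left(-74\right)^{2} = 5476$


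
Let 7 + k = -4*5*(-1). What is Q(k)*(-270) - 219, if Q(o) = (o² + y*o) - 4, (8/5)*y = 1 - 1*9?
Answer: -27219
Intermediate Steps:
y = -5 (y = 5*(1 - 1*9)/8 = 5*(1 - 9)/8 = (5/8)*(-8) = -5)
k = 13 (k = -7 - 4*5*(-1) = -7 - 20*(-1) = -7 + 20 = 13)
Q(o) = -4 + o² - 5*o (Q(o) = (o² - 5*o) - 4 = -4 + o² - 5*o)
Q(k)*(-270) - 219 = (-4 + 13² - 5*13)*(-270) - 219 = (-4 + 169 - 65)*(-270) - 219 = 100*(-270) - 219 = -27000 - 219 = -27219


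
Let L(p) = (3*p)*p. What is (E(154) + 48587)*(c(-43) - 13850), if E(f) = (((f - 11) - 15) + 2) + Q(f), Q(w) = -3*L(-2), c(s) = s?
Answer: -676325133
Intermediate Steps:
L(p) = 3*p²
Q(w) = -36 (Q(w) = -9*(-2)² = -9*4 = -3*12 = -36)
E(f) = -60 + f (E(f) = (((f - 11) - 15) + 2) - 36 = (((-11 + f) - 15) + 2) - 36 = ((-26 + f) + 2) - 36 = (-24 + f) - 36 = -60 + f)
(E(154) + 48587)*(c(-43) - 13850) = ((-60 + 154) + 48587)*(-43 - 13850) = (94 + 48587)*(-13893) = 48681*(-13893) = -676325133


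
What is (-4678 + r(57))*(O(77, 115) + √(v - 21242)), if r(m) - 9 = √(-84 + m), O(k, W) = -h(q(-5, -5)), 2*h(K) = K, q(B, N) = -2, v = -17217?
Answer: -(1 + I*√38459)*(4669 - 3*I*√3) ≈ -5688.0 - 9.1563e+5*I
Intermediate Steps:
h(K) = K/2
O(k, W) = 1 (O(k, W) = -(-2)/2 = -1*(-1) = 1)
r(m) = 9 + √(-84 + m)
(-4678 + r(57))*(O(77, 115) + √(v - 21242)) = (-4678 + (9 + √(-84 + 57)))*(1 + √(-17217 - 21242)) = (-4678 + (9 + √(-27)))*(1 + √(-38459)) = (-4678 + (9 + 3*I*√3))*(1 + I*√38459) = (-4669 + 3*I*√3)*(1 + I*√38459) = (1 + I*√38459)*(-4669 + 3*I*√3)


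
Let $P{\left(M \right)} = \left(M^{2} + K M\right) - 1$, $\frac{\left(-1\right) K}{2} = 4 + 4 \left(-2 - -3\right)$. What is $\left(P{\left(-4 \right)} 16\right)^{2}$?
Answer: $1597696$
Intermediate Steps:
$K = -16$ ($K = - 2 \left(4 + 4 \left(-2 - -3\right)\right) = - 2 \left(4 + 4 \left(-2 + 3\right)\right) = - 2 \left(4 + 4 \cdot 1\right) = - 2 \left(4 + 4\right) = \left(-2\right) 8 = -16$)
$P{\left(M \right)} = -1 + M^{2} - 16 M$ ($P{\left(M \right)} = \left(M^{2} - 16 M\right) - 1 = -1 + M^{2} - 16 M$)
$\left(P{\left(-4 \right)} 16\right)^{2} = \left(\left(-1 + \left(-4\right)^{2} - -64\right) 16\right)^{2} = \left(\left(-1 + 16 + 64\right) 16\right)^{2} = \left(79 \cdot 16\right)^{2} = 1264^{2} = 1597696$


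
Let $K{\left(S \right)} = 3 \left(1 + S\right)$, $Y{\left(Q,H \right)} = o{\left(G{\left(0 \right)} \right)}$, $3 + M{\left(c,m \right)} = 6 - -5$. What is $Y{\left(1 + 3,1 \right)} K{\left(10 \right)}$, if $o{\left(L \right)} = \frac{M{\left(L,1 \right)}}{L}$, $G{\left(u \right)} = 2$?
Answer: $132$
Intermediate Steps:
$M{\left(c,m \right)} = 8$ ($M{\left(c,m \right)} = -3 + \left(6 - -5\right) = -3 + \left(6 + 5\right) = -3 + 11 = 8$)
$o{\left(L \right)} = \frac{8}{L}$
$Y{\left(Q,H \right)} = 4$ ($Y{\left(Q,H \right)} = \frac{8}{2} = 8 \cdot \frac{1}{2} = 4$)
$K{\left(S \right)} = 3 + 3 S$
$Y{\left(1 + 3,1 \right)} K{\left(10 \right)} = 4 \left(3 + 3 \cdot 10\right) = 4 \left(3 + 30\right) = 4 \cdot 33 = 132$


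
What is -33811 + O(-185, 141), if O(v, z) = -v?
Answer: -33626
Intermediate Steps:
-33811 + O(-185, 141) = -33811 - 1*(-185) = -33811 + 185 = -33626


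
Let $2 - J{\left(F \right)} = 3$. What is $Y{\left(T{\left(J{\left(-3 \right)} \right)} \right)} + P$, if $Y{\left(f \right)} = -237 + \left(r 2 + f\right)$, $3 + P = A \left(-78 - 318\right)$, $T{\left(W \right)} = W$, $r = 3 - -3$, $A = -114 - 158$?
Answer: $107483$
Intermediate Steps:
$A = -272$ ($A = -114 - 158 = -272$)
$r = 6$ ($r = 3 + 3 = 6$)
$J{\left(F \right)} = -1$ ($J{\left(F \right)} = 2 - 3 = -1$)
$P = 107709$ ($P = -3 - 272 \left(-78 - 318\right) = -3 - -107712 = -3 + 107712 = 107709$)
$Y{\left(f \right)} = -225 + f$ ($Y{\left(f \right)} = -237 + \left(6 \cdot 2 + f\right) = -237 + \left(12 + f\right) = -225 + f$)
$Y{\left(T{\left(J{\left(-3 \right)} \right)} \right)} + P = \left(-225 - 1\right) + 107709 = -226 + 107709 = 107483$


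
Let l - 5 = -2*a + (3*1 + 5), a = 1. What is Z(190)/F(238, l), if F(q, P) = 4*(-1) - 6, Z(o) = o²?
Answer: -3610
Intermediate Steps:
l = 11 (l = 5 + (-2*1 + (3*1 + 5)) = 5 + (-2 + (3 + 5)) = 5 + (-2 + 8) = 5 + 6 = 11)
F(q, P) = -10 (F(q, P) = -4 - 6 = -10)
Z(190)/F(238, l) = 190²/(-10) = 36100*(-⅒) = -3610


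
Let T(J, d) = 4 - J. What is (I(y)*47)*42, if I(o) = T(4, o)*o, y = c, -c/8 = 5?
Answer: 0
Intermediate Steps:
c = -40 (c = -8*5 = -40)
y = -40
I(o) = 0 (I(o) = (4 - 1*4)*o = (4 - 4)*o = 0*o = 0)
(I(y)*47)*42 = (0*47)*42 = 0*42 = 0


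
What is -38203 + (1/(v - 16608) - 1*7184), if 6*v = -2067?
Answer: -1538846237/33905 ≈ -45387.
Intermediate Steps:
v = -689/2 (v = (⅙)*(-2067) = -689/2 ≈ -344.50)
-38203 + (1/(v - 16608) - 1*7184) = -38203 + (1/(-689/2 - 16608) - 1*7184) = -38203 + (1/(-33905/2) - 7184) = -38203 + (-2/33905 - 7184) = -38203 - 243573522/33905 = -1538846237/33905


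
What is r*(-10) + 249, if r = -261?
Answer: 2859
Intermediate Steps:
r*(-10) + 249 = -261*(-10) + 249 = 2610 + 249 = 2859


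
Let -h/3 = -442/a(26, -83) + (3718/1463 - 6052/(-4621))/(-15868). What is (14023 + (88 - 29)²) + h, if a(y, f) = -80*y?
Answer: 3413982591734779/195047234480 ≈ 17503.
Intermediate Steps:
h = -124200603141/195047234480 (h = -3*(-442/((-80*26)) + (3718/1463 - 6052/(-4621))/(-15868)) = -3*(-442/(-2080) + (3718*(1/1463) - 6052*(-1/4621))*(-1/15868)) = -3*(-442*(-1/2080) + (338/133 + 6052/4621)*(-1/15868)) = -3*(17/80 + (2366814/614593)*(-1/15868)) = -3*(17/80 - 1183407/4876180862) = -3*41400201047/195047234480 = -124200603141/195047234480 ≈ -0.63677)
(14023 + (88 - 29)²) + h = (14023 + (88 - 29)²) - 124200603141/195047234480 = (14023 + 59²) - 124200603141/195047234480 = (14023 + 3481) - 124200603141/195047234480 = 17504 - 124200603141/195047234480 = 3413982591734779/195047234480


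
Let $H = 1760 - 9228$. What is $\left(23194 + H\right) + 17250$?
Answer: $32976$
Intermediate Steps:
$H = -7468$ ($H = 1760 - 9228 = -7468$)
$\left(23194 + H\right) + 17250 = \left(23194 - 7468\right) + 17250 = 15726 + 17250 = 32976$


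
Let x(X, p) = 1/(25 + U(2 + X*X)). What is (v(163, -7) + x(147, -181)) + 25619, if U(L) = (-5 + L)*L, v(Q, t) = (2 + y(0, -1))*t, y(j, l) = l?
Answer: 11958941777093/466927291 ≈ 25612.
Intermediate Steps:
v(Q, t) = t (v(Q, t) = (2 - 1)*t = 1*t = t)
U(L) = L*(-5 + L)
x(X, p) = 1/(25 + (-3 + X**2)*(2 + X**2)) (x(X, p) = 1/(25 + (2 + X*X)*(-5 + (2 + X*X))) = 1/(25 + (2 + X**2)*(-5 + (2 + X**2))) = 1/(25 + (2 + X**2)*(-3 + X**2)) = 1/(25 + (-3 + X**2)*(2 + X**2)))
(v(163, -7) + x(147, -181)) + 25619 = (-7 + 1/(19 + 147**4 - 1*147**2)) + 25619 = (-7 + 1/(19 + 466948881 - 1*21609)) + 25619 = (-7 + 1/(19 + 466948881 - 21609)) + 25619 = (-7 + 1/466927291) + 25619 = -3268491036/466927291 + 25619 = 11958941777093/466927291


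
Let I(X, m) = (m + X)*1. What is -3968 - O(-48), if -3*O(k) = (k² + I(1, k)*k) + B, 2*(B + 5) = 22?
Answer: -2446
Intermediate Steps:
B = 6 (B = -5 + (½)*22 = -5 + 11 = 6)
I(X, m) = X + m (I(X, m) = (X + m)*1 = X + m)
O(k) = -2 - k²/3 - k*(1 + k)/3 (O(k) = -((k² + (1 + k)*k) + 6)/3 = -((k² + k*(1 + k)) + 6)/3 = -(6 + k² + k*(1 + k))/3 = -2 - k²/3 - k*(1 + k)/3)
-3968 - O(-48) = -3968 - (-2 - ⅔*(-48)² - ⅓*(-48)) = -3968 - (-2 - ⅔*2304 + 16) = -3968 - (-2 - 1536 + 16) = -3968 - 1*(-1522) = -3968 + 1522 = -2446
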